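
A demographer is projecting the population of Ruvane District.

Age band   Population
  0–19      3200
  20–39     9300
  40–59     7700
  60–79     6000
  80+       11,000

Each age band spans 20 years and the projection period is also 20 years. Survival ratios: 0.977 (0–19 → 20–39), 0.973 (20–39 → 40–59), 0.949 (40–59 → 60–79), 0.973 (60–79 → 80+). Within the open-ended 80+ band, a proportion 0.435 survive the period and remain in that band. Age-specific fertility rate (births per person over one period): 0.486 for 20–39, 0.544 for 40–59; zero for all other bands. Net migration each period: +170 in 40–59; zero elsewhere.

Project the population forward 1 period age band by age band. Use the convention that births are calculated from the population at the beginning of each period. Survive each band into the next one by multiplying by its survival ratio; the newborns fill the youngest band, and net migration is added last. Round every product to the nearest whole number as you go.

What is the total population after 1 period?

[period 1]
Births: 9300 × 0.486 = 4520  |  7700 × 0.544 = 4189 — total 8709
20–39: 3200 × 0.977 = 3126
40–59: 9300 × 0.973 = 9049
60–79: 7700 × 0.949 = 7307
80+: 6000 × 0.973 + 11000 × 0.435 = 5838 + 4785 = 10623
Net migration: 40–59 + 170 → 9219
Giving 8709 / 3126 / 9219 / 7307 / 10623.
Total after period 1: 8709 + 3126 + 9219 + 7307 + 10623 = 38984

38984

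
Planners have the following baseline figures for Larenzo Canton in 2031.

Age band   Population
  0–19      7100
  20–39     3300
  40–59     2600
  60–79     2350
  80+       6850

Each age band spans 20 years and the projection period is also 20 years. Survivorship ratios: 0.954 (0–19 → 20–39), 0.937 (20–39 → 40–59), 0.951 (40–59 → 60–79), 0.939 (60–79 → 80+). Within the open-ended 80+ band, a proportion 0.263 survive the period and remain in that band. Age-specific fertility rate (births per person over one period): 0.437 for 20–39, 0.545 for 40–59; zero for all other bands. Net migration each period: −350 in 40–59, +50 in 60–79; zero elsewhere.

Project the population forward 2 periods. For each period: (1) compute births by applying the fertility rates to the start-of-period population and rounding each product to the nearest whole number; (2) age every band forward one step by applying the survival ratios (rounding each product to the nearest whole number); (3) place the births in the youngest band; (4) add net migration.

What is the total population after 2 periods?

19258

After projecting period 1:
Births: 3300 * 0.437 = 1442 ; 2600 * 0.545 = 1417 → total 2859
20–39: 7100 * 0.954 = 6773
40–59: 3300 * 0.937 = 3092
60–79: 2600 * 0.951 = 2473
80+: 2350 * 0.939 + 6850 * 0.263 = 2207 + 1802 = 4009
Net migration: 40–59 − 350 → 2742; 60–79 + 50 → 2523
Giving 2859 / 6773 / 2742 / 2523 / 4009.
After projecting period 2:
Births: 6773 * 0.437 = 2960 ; 2742 * 0.545 = 1494 → total 4454
20–39: 2859 * 0.954 = 2727
40–59: 6773 * 0.937 = 6346
60–79: 2742 * 0.951 = 2608
80+: 2523 * 0.939 + 4009 * 0.263 = 2369 + 1054 = 3423
Net migration: 40–59 − 350 → 5996; 60–79 + 50 → 2658
Giving 4454 / 2727 / 5996 / 2658 / 3423.
Total after period 2: 4454 + 2727 + 5996 + 2658 + 3423 = 19258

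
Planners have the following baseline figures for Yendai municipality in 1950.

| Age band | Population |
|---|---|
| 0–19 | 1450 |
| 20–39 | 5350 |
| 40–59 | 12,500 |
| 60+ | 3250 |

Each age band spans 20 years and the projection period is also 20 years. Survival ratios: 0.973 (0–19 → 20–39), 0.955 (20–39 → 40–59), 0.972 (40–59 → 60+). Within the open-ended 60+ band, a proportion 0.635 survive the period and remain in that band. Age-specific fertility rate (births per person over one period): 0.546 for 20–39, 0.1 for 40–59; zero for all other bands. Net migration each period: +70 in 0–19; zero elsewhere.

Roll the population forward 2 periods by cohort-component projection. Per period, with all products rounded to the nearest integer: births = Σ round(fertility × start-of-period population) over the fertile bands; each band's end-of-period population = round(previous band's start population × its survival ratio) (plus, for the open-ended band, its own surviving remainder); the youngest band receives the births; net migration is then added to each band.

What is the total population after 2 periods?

20817

After projecting period 1:
Births: 5350 × 0.546 = 2921, 12500 × 0.1 = 1250 → 4171
20–39: 1450 × 0.973 = 1411
40–59: 5350 × 0.955 = 5109
60+: 12500 × 0.972 + 3250 × 0.635 = 12150 + 2064 = 14214
Net migration: 0–19 + 70 → 4241
→ [4241, 1411, 5109, 14214]
After projecting period 2:
Births: 1411 × 0.546 = 770, 5109 × 0.1 = 511 → 1281
20–39: 4241 × 0.973 = 4126
40–59: 1411 × 0.955 = 1348
60+: 5109 × 0.972 + 14214 × 0.635 = 4966 + 9026 = 13992
Net migration: 0–19 + 70 → 1351
→ [1351, 4126, 1348, 13992]
Total after period 2: 1351 + 4126 + 1348 + 13992 = 20817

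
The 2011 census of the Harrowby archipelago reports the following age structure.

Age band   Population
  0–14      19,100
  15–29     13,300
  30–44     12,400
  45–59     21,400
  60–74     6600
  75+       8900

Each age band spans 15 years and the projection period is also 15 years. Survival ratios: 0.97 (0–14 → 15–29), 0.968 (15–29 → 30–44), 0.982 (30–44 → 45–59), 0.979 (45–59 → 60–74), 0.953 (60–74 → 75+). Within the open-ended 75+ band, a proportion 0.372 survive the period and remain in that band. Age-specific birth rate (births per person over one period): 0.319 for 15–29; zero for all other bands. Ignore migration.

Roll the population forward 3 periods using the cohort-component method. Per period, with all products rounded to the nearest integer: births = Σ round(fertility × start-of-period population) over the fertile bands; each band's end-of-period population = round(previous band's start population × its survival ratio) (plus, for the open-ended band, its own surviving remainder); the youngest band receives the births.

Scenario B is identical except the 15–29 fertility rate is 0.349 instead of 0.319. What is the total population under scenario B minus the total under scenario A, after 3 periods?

— Period 1 —
Births: 13300 × 0.319 = 4243
15–29: 19100 × 0.97 = 18527
30–44: 13300 × 0.968 = 12874
45–59: 12400 × 0.982 = 12177
60–74: 21400 × 0.979 = 20951
75+: 6600 × 0.953 + 8900 × 0.372 = 6290 + 3311 = 9601
→ [4243, 18527, 12874, 12177, 20951, 9601]
— Period 2 —
Births: 18527 × 0.319 = 5910
15–29: 4243 × 0.97 = 4116
30–44: 18527 × 0.968 = 17934
45–59: 12874 × 0.982 = 12642
60–74: 12177 × 0.979 = 11921
75+: 20951 × 0.953 + 9601 × 0.372 = 19966 + 3572 = 23538
→ [5910, 4116, 17934, 12642, 11921, 23538]
— Period 3 —
Births: 4116 × 0.319 = 1313
15–29: 5910 × 0.97 = 5733
30–44: 4116 × 0.968 = 3984
45–59: 17934 × 0.982 = 17611
60–74: 12642 × 0.979 = 12377
75+: 11921 × 0.953 + 23538 × 0.372 = 11361 + 8756 = 20117
→ [1313, 5733, 3984, 17611, 12377, 20117]
Scenario A total after 3 periods: 61135
Scenario B projection —
— Period 1 —
Births: 13300 × 0.349 = 4642
15–29: 19100 × 0.97 = 18527
30–44: 13300 × 0.968 = 12874
45–59: 12400 × 0.982 = 12177
60–74: 21400 × 0.979 = 20951
75+: 6600 × 0.953 + 8900 × 0.372 = 6290 + 3311 = 9601
→ [4642, 18527, 12874, 12177, 20951, 9601]
— Period 2 —
Births: 18527 × 0.349 = 6466
15–29: 4642 × 0.97 = 4503
30–44: 18527 × 0.968 = 17934
45–59: 12874 × 0.982 = 12642
60–74: 12177 × 0.979 = 11921
75+: 20951 × 0.953 + 9601 × 0.372 = 19966 + 3572 = 23538
→ [6466, 4503, 17934, 12642, 11921, 23538]
— Period 3 —
Births: 4503 × 0.349 = 1572
15–29: 6466 × 0.97 = 6272
30–44: 4503 × 0.968 = 4359
45–59: 17934 × 0.982 = 17611
60–74: 12642 × 0.979 = 12377
75+: 11921 × 0.953 + 23538 × 0.372 = 11361 + 8756 = 20117
→ [1572, 6272, 4359, 17611, 12377, 20117]
Scenario B total after 3 periods: 62308
Difference B − A = 62308 − 61135 = 1173

1173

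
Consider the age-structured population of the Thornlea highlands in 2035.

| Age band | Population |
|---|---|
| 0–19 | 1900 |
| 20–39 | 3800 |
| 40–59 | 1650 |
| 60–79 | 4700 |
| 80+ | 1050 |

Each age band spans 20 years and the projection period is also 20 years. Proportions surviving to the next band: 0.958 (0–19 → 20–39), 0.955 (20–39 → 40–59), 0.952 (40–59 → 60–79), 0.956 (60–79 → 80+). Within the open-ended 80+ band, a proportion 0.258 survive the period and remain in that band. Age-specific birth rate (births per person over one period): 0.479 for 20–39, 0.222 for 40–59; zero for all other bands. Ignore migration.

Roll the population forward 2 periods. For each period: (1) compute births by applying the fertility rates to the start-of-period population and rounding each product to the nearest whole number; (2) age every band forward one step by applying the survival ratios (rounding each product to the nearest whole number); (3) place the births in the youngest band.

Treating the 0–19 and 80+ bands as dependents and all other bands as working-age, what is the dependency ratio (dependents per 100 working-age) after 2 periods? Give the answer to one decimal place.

Period 1.
Births: 3800 * 0.479 = 1820, 1650 * 0.222 = 366 → 2186
20–39: 1900 * 0.958 = 1820
40–59: 3800 * 0.955 = 3629
60–79: 1650 * 0.952 = 1571
80+: 4700 * 0.956 + 1050 * 0.258 = 4493 + 271 = 4764
Population now: 0–19=2186, 20–39=1820, 40–59=3629, 60–79=1571, 80+=4764
Period 2.
Births: 1820 * 0.479 = 872, 3629 * 0.222 = 806 → 1678
20–39: 2186 * 0.958 = 2094
40–59: 1820 * 0.955 = 1738
60–79: 3629 * 0.952 = 3455
80+: 1571 * 0.956 + 4764 * 0.258 = 1502 + 1229 = 2731
Population now: 0–19=1678, 20–39=2094, 40–59=1738, 60–79=3455, 80+=2731
Dependents (band 0–19 + band 80+) = 1678 + 2731 = 4409; working-age = 7287; ratio = 4409/7287 × 100 = 60.5

60.5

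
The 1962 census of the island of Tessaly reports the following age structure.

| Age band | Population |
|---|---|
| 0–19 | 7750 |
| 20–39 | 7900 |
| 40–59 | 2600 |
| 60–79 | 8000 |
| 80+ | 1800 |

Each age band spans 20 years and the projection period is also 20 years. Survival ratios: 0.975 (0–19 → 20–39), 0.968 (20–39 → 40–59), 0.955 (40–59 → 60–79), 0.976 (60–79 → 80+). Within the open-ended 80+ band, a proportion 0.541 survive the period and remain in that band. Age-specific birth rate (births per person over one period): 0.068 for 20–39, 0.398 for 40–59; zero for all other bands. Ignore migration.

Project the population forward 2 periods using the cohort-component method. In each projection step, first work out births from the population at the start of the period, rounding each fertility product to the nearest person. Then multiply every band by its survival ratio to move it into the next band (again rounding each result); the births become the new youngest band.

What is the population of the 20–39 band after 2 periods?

Period 1.
Births: 7900 × 0.068 = 537  |  2600 × 0.398 = 1035 — total 1572
20–39: 7750 × 0.975 = 7556
40–59: 7900 × 0.968 = 7647
60–79: 2600 × 0.955 = 2483
80+: 8000 × 0.976 + 1800 × 0.541 = 7808 + 974 = 8782
→ [1572, 7556, 7647, 2483, 8782]
Period 2.
Births: 7556 × 0.068 = 514  |  7647 × 0.398 = 3044 — total 3558
20–39: 1572 × 0.975 = 1533
40–59: 7556 × 0.968 = 7314
60–79: 7647 × 0.955 = 7303
80+: 2483 × 0.976 + 8782 × 0.541 = 2423 + 4751 = 7174
→ [3558, 1533, 7314, 7303, 7174]

1533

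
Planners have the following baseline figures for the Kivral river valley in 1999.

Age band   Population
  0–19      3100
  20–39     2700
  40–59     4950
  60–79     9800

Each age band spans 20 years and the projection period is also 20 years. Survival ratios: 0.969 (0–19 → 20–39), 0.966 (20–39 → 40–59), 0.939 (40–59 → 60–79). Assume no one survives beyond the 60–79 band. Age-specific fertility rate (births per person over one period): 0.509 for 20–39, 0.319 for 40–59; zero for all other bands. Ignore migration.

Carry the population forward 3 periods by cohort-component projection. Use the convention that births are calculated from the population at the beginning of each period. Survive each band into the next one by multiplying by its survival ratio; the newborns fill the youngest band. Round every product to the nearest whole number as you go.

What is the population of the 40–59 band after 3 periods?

2764

After projecting period 1:
Births: 2700 * 0.509 = 1374, 4950 * 0.319 = 1579 — total 2953
20–39: 3100 * 0.969 = 3004
40–59: 2700 * 0.966 = 2608
60–79: 4950 * 0.939 = 4648
Giving 2953 / 3004 / 2608 / 4648.
After projecting period 2:
Births: 3004 * 0.509 = 1529, 2608 * 0.319 = 832 — total 2361
20–39: 2953 * 0.969 = 2861
40–59: 3004 * 0.966 = 2902
60–79: 2608 * 0.939 = 2449
Giving 2361 / 2861 / 2902 / 2449.
After projecting period 3:
Births: 2861 * 0.509 = 1456, 2902 * 0.319 = 926 — total 2382
20–39: 2361 * 0.969 = 2288
40–59: 2861 * 0.966 = 2764
60–79: 2902 * 0.939 = 2725
Giving 2382 / 2288 / 2764 / 2725.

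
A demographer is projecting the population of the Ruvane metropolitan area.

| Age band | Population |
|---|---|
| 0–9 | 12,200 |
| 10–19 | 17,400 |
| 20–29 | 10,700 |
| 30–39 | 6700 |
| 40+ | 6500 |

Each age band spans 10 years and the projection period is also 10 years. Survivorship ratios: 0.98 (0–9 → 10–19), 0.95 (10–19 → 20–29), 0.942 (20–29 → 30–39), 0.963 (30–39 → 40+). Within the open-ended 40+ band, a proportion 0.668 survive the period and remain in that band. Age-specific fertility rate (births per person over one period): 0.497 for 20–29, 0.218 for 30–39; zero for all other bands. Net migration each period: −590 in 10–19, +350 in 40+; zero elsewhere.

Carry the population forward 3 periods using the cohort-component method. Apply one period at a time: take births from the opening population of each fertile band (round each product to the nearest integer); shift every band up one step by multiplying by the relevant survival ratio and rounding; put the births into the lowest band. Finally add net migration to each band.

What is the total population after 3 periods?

Period 1.
Births: 10700 × 0.497 = 5318  |  6700 × 0.218 = 1461 ⇒ total 6779
10–19: 12200 × 0.98 = 11956
20–29: 17400 × 0.95 = 16530
30–39: 10700 × 0.942 = 10079
40+: 6700 × 0.963 + 6500 × 0.668 = 6452 + 4342 = 10794
Net migration: 10–19 − 590 → 11366; 40+ + 350 → 11144
End of period: [6779, 11366, 16530, 10079, 11144]
Period 2.
Births: 16530 × 0.497 = 8215  |  10079 × 0.218 = 2197 ⇒ total 10412
10–19: 6779 × 0.98 = 6643
20–29: 11366 × 0.95 = 10798
30–39: 16530 × 0.942 = 15571
40+: 10079 × 0.963 + 11144 × 0.668 = 9706 + 7444 = 17150
Net migration: 10–19 − 590 → 6053; 40+ + 350 → 17500
End of period: [10412, 6053, 10798, 15571, 17500]
Period 3.
Births: 10798 × 0.497 = 5367  |  15571 × 0.218 = 3394 ⇒ total 8761
10–19: 10412 × 0.98 = 10204
20–29: 6053 × 0.95 = 5750
30–39: 10798 × 0.942 = 10172
40+: 15571 × 0.963 + 17500 × 0.668 = 14995 + 11690 = 26685
Net migration: 10–19 − 590 → 9614; 40+ + 350 → 27035
End of period: [8761, 9614, 5750, 10172, 27035]
Total after period 3: 8761 + 9614 + 5750 + 10172 + 27035 = 61332

61332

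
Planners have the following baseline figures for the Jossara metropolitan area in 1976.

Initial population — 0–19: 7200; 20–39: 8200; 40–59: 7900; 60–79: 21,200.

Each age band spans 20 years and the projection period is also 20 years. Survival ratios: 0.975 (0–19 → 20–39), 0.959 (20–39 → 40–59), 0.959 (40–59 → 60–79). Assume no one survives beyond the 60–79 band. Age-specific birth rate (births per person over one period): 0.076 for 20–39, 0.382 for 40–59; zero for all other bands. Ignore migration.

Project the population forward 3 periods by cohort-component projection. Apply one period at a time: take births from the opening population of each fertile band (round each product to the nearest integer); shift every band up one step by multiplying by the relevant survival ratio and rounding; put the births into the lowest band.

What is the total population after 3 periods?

16152

— Period 1 —
Births: 8200 × 0.076 = 623 ; 7900 × 0.382 = 3018 ⇒ total 3641
20–39: 7200 × 0.975 = 7020
40–59: 8200 × 0.959 = 7864
60–79: 7900 × 0.959 = 7576
Population now: 0–19=3641, 20–39=7020, 40–59=7864, 60–79=7576
— Period 2 —
Births: 7020 × 0.076 = 534 ; 7864 × 0.382 = 3004 ⇒ total 3538
20–39: 3641 × 0.975 = 3550
40–59: 7020 × 0.959 = 6732
60–79: 7864 × 0.959 = 7542
Population now: 0–19=3538, 20–39=3550, 40–59=6732, 60–79=7542
— Period 3 —
Births: 3550 × 0.076 = 270 ; 6732 × 0.382 = 2572 ⇒ total 2842
20–39: 3538 × 0.975 = 3450
40–59: 3550 × 0.959 = 3404
60–79: 6732 × 0.959 = 6456
Population now: 0–19=2842, 20–39=3450, 40–59=3404, 60–79=6456
Total after period 3: 2842 + 3450 + 3404 + 6456 = 16152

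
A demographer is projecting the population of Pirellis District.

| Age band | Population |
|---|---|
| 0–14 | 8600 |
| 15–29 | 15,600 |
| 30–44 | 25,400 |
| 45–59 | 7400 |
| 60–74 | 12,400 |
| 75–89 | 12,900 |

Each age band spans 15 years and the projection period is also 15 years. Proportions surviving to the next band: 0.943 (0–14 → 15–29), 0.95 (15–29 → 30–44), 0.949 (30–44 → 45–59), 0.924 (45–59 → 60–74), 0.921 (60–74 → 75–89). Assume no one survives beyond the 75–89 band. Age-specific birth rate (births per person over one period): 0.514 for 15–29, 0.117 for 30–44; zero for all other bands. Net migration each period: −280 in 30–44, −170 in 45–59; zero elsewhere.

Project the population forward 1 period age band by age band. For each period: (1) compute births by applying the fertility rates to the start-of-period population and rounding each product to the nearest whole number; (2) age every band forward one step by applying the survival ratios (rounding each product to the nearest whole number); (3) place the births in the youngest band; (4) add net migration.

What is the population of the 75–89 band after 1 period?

— Period 1 —
Births: 15600 * 0.514 = 8018, 25400 * 0.117 = 2972 → total 10990
15–29: 8600 * 0.943 = 8110
30–44: 15600 * 0.95 = 14820
45–59: 25400 * 0.949 = 24105
60–74: 7400 * 0.924 = 6838
75–89: 12400 * 0.921 = 11420
Net migration: 30–44 − 280 → 14540; 45–59 − 170 → 23935
End of period: [10990, 8110, 14540, 23935, 6838, 11420]

11420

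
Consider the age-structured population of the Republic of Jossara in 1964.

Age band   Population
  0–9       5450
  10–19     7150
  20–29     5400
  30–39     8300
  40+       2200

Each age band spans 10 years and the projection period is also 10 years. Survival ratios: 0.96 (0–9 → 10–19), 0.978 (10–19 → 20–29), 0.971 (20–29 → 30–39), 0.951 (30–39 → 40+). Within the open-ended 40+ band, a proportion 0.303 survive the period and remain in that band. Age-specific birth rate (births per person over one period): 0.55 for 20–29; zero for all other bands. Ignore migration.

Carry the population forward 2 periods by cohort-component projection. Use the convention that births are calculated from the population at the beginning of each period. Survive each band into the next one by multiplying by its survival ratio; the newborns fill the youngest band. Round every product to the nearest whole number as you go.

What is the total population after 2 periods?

26184

(Bands numbered youngest = 1 to oldest = 5.)
— Period 1 —
Births: 5400 × 0.55 = 2970
Band 2: 5450 × 0.96 = 5232
Band 3: 7150 × 0.978 = 6993
Band 4: 5400 × 0.971 = 5243
Band 5: 8300 × 0.951 + 2200 × 0.303 = 7893 + 667 = 8560
Population now: 0–9=2970, 10–19=5232, 20–29=6993, 30–39=5243, 40+=8560
— Period 2 —
Births: 6993 × 0.55 = 3846
Band 2: 2970 × 0.96 = 2851
Band 3: 5232 × 0.978 = 5117
Band 4: 6993 × 0.971 = 6790
Band 5: 5243 × 0.951 + 8560 × 0.303 = 4986 + 2594 = 7580
Population now: 0–9=3846, 10–19=2851, 20–29=5117, 30–39=6790, 40+=7580
Total after period 2: 3846 + 2851 + 5117 + 6790 + 7580 = 26184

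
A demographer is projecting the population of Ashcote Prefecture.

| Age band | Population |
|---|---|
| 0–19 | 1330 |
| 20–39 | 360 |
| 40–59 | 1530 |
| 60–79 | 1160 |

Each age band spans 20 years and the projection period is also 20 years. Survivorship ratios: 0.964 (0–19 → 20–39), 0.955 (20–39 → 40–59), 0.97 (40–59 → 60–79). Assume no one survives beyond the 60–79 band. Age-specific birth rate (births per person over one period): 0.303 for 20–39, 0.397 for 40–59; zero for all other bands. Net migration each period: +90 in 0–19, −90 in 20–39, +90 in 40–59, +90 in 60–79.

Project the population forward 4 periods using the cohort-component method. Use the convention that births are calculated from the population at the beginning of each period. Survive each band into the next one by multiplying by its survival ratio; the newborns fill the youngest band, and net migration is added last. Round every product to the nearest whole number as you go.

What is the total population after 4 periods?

— Period 1 —
Births: 360 * 0.303 = 109, 1530 * 0.397 = 607 → 716
20–39: 1330 * 0.964 = 1282
40–59: 360 * 0.955 = 344
60–79: 1530 * 0.97 = 1484
Net migration: 0–19 + 90 → 806; 20–39 − 90 → 1192; 40–59 + 90 → 434; 60–79 + 90 → 1574
→ [806, 1192, 434, 1574]
— Period 2 —
Births: 1192 * 0.303 = 361, 434 * 0.397 = 172 → 533
20–39: 806 * 0.964 = 777
40–59: 1192 * 0.955 = 1138
60–79: 434 * 0.97 = 421
Net migration: 0–19 + 90 → 623; 20–39 − 90 → 687; 40–59 + 90 → 1228; 60–79 + 90 → 511
→ [623, 687, 1228, 511]
— Period 3 —
Births: 687 * 0.303 = 208, 1228 * 0.397 = 488 → 696
20–39: 623 * 0.964 = 601
40–59: 687 * 0.955 = 656
60–79: 1228 * 0.97 = 1191
Net migration: 0–19 + 90 → 786; 20–39 − 90 → 511; 40–59 + 90 → 746; 60–79 + 90 → 1281
→ [786, 511, 746, 1281]
— Period 4 —
Births: 511 * 0.303 = 155, 746 * 0.397 = 296 → 451
20–39: 786 * 0.964 = 758
40–59: 511 * 0.955 = 488
60–79: 746 * 0.97 = 724
Net migration: 0–19 + 90 → 541; 20–39 − 90 → 668; 40–59 + 90 → 578; 60–79 + 90 → 814
→ [541, 668, 578, 814]
Total after period 4: 541 + 668 + 578 + 814 = 2601

2601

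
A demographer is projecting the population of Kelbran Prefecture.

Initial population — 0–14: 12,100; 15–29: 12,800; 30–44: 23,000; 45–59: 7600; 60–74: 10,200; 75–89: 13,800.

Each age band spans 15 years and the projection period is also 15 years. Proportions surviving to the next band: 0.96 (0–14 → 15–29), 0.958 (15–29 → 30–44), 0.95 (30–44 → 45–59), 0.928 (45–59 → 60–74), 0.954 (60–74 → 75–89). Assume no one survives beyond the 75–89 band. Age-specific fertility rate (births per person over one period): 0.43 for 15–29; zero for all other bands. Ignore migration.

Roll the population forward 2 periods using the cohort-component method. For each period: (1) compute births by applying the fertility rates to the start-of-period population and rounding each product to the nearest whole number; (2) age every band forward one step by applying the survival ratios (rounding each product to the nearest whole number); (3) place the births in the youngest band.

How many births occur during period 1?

— Period 1 —
Births: 12800 × 0.43 = 5504
15–29: 12100 × 0.96 = 11616
30–44: 12800 × 0.958 = 12262
45–59: 23000 × 0.95 = 21850
60–74: 7600 × 0.928 = 7053
75–89: 10200 × 0.954 = 9731
Giving 5504 / 11616 / 12262 / 21850 / 7053 / 9731.

5504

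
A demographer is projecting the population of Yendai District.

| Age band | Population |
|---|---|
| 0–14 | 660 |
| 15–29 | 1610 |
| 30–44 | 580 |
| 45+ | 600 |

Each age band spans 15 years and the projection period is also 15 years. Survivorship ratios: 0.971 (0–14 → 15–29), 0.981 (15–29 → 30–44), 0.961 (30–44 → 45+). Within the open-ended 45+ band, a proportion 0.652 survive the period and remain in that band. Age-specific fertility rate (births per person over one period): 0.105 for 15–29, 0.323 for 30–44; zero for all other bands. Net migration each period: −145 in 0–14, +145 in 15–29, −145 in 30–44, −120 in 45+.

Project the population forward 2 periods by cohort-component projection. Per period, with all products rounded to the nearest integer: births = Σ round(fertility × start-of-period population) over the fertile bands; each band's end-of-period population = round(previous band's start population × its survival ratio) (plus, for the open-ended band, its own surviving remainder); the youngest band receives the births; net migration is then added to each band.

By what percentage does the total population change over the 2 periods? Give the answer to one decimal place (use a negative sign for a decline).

(Bands numbered youngest = 1 to oldest = 4.)
After projecting period 1:
Births: 1610 * 0.105 = 169, 580 * 0.323 = 187 — total 356
Band 2: 660 * 0.971 = 641
Band 3: 1610 * 0.981 = 1579
Band 4: 580 * 0.961 + 600 * 0.652 = 557 + 391 = 948
Net migration: Band 1 − 145 → 211; Band 2 + 145 → 786; Band 3 − 145 → 1434; Band 4 − 120 → 828
Giving 211 / 786 / 1434 / 828.
After projecting period 2:
Births: 786 * 0.105 = 83, 1434 * 0.323 = 463 — total 546
Band 2: 211 * 0.971 = 205
Band 3: 786 * 0.981 = 771
Band 4: 1434 * 0.961 + 828 * 0.652 = 1378 + 540 = 1918
Net migration: Band 1 − 145 → 401; Band 2 + 145 → 350; Band 3 − 145 → 626; Band 4 − 120 → 1798
Giving 401 / 350 / 626 / 1798.
Total: 3450 → 3175; change = -275; percentage change = -8.0%

-8.0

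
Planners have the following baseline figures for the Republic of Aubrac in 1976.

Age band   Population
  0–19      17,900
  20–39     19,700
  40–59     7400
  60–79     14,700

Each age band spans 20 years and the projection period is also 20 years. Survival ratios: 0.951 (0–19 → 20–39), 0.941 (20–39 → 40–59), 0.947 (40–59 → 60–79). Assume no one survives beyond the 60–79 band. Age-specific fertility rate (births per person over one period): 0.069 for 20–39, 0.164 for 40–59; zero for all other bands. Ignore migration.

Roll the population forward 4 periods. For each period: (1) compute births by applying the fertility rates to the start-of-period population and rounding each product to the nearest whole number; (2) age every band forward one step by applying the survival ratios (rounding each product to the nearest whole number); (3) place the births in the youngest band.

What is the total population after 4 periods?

9267

Call the groups 1 to 4, youngest first.
[period 1]
Births: 19700 * 0.069 = 1359 ; 7400 * 0.164 = 1214 — total 2573
Group 2: 17900 * 0.951 = 17023
Group 3: 19700 * 0.941 = 18538
Group 4: 7400 * 0.947 = 7008
End of period: [2573, 17023, 18538, 7008]
[period 2]
Births: 17023 * 0.069 = 1175 ; 18538 * 0.164 = 3040 — total 4215
Group 2: 2573 * 0.951 = 2447
Group 3: 17023 * 0.941 = 16019
Group 4: 18538 * 0.947 = 17555
End of period: [4215, 2447, 16019, 17555]
[period 3]
Births: 2447 * 0.069 = 169 ; 16019 * 0.164 = 2627 — total 2796
Group 2: 4215 * 0.951 = 4008
Group 3: 2447 * 0.941 = 2303
Group 4: 16019 * 0.947 = 15170
End of period: [2796, 4008, 2303, 15170]
[period 4]
Births: 4008 * 0.069 = 277 ; 2303 * 0.164 = 378 — total 655
Group 2: 2796 * 0.951 = 2659
Group 3: 4008 * 0.941 = 3772
Group 4: 2303 * 0.947 = 2181
End of period: [655, 2659, 3772, 2181]
Total after period 4: 655 + 2659 + 3772 + 2181 = 9267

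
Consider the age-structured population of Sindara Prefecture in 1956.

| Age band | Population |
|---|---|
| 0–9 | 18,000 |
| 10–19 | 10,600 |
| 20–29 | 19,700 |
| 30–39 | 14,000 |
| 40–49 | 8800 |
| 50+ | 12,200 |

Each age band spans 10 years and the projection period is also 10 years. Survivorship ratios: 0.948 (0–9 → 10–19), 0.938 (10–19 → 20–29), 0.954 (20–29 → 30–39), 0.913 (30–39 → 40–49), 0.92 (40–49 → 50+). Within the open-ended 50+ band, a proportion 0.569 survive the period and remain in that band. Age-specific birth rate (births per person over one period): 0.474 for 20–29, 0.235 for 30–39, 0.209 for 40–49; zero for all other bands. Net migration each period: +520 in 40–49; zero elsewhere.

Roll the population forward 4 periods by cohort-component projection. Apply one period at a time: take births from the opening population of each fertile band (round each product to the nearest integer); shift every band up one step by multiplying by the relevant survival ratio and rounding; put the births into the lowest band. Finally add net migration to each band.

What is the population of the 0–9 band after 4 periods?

— Period 1 —
Births: 19700 × 0.474 = 9338, 14000 × 0.235 = 3290, 8800 × 0.209 = 1839 → total 14467
10–19: 18000 × 0.948 = 17064
20–29: 10600 × 0.938 = 9943
30–39: 19700 × 0.954 = 18794
40–49: 14000 × 0.913 = 12782
50+: 8800 × 0.92 + 12200 × 0.569 = 8096 + 6942 = 15038
Net migration: 40–49 + 520 → 13302
Population now: 0–9=14467, 10–19=17064, 20–29=9943, 30–39=18794, 40–49=13302, 50+=15038
— Period 2 —
Births: 9943 × 0.474 = 4713, 18794 × 0.235 = 4417, 13302 × 0.209 = 2780 → total 11910
10–19: 14467 × 0.948 = 13715
20–29: 17064 × 0.938 = 16006
30–39: 9943 × 0.954 = 9486
40–49: 18794 × 0.913 = 17159
50+: 13302 × 0.92 + 15038 × 0.569 = 12238 + 8557 = 20795
Net migration: 40–49 + 520 → 17679
Population now: 0–9=11910, 10–19=13715, 20–29=16006, 30–39=9486, 40–49=17679, 50+=20795
— Period 3 —
Births: 16006 × 0.474 = 7587, 9486 × 0.235 = 2229, 17679 × 0.209 = 3695 → total 13511
10–19: 11910 × 0.948 = 11291
20–29: 13715 × 0.938 = 12865
30–39: 16006 × 0.954 = 15270
40–49: 9486 × 0.913 = 8661
50+: 17679 × 0.92 + 20795 × 0.569 = 16265 + 11832 = 28097
Net migration: 40–49 + 520 → 9181
Population now: 0–9=13511, 10–19=11291, 20–29=12865, 30–39=15270, 40–49=9181, 50+=28097
— Period 4 —
Births: 12865 × 0.474 = 6098, 15270 × 0.235 = 3588, 9181 × 0.209 = 1919 → total 11605
10–19: 13511 × 0.948 = 12808
20–29: 11291 × 0.938 = 10591
30–39: 12865 × 0.954 = 12273
40–49: 15270 × 0.913 = 13942
50+: 9181 × 0.92 + 28097 × 0.569 = 8447 + 15987 = 24434
Net migration: 40–49 + 520 → 14462
Population now: 0–9=11605, 10–19=12808, 20–29=10591, 30–39=12273, 40–49=14462, 50+=24434

11605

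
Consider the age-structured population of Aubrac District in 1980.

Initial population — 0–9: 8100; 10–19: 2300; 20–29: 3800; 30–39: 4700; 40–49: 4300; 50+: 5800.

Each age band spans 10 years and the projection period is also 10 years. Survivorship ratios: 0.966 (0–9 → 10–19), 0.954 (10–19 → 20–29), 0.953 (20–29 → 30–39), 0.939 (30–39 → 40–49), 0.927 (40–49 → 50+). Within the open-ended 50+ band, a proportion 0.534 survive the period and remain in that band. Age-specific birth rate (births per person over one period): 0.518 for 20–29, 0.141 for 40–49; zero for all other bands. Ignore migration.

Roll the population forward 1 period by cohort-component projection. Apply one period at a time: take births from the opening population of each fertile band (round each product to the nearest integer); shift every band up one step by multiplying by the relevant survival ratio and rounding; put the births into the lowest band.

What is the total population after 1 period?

27710

Period 1:
Births: 3800 * 0.518 = 1968 ; 4300 * 0.141 = 606 ⇒ total 2574
10–19: 8100 * 0.966 = 7825
20–29: 2300 * 0.954 = 2194
30–39: 3800 * 0.953 = 3621
40–49: 4700 * 0.939 = 4413
50+: 4300 * 0.927 + 5800 * 0.534 = 3986 + 3097 = 7083
End of period: [2574, 7825, 2194, 3621, 4413, 7083]
Total after period 1: 2574 + 7825 + 2194 + 3621 + 4413 + 7083 = 27710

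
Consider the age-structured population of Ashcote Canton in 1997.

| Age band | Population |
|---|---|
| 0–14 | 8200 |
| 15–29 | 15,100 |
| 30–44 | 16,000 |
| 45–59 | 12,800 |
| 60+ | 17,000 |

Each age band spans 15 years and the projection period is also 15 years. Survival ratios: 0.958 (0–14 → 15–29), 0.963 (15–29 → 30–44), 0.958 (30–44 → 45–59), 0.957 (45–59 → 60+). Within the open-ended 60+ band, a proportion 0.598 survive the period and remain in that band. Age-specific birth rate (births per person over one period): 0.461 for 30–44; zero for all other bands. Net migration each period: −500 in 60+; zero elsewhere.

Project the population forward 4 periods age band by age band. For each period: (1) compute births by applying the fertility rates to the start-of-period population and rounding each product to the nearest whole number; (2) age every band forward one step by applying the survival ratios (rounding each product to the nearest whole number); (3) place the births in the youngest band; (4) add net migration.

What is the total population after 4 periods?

[period 1]
Births: 16000 × 0.461 = 7376
15–29: 8200 × 0.958 = 7856
30–44: 15100 × 0.963 = 14541
45–59: 16000 × 0.958 = 15328
60+: 12800 × 0.957 + 17000 × 0.598 = 12250 + 10166 = 22416
Net migration: 60+ − 500 → 21916
End of period: [7376, 7856, 14541, 15328, 21916]
[period 2]
Births: 14541 × 0.461 = 6703
15–29: 7376 × 0.958 = 7066
30–44: 7856 × 0.963 = 7565
45–59: 14541 × 0.958 = 13930
60+: 15328 × 0.957 + 21916 × 0.598 = 14669 + 13106 = 27775
Net migration: 60+ − 500 → 27275
End of period: [6703, 7066, 7565, 13930, 27275]
[period 3]
Births: 7565 × 0.461 = 3487
15–29: 6703 × 0.958 = 6421
30–44: 7066 × 0.963 = 6805
45–59: 7565 × 0.958 = 7247
60+: 13930 × 0.957 + 27275 × 0.598 = 13331 + 16310 = 29641
Net migration: 60+ − 500 → 29141
End of period: [3487, 6421, 6805, 7247, 29141]
[period 4]
Births: 6805 × 0.461 = 3137
15–29: 3487 × 0.958 = 3341
30–44: 6421 × 0.963 = 6183
45–59: 6805 × 0.958 = 6519
60+: 7247 × 0.957 + 29141 × 0.598 = 6935 + 17426 = 24361
Net migration: 60+ − 500 → 23861
End of period: [3137, 3341, 6183, 6519, 23861]
Total after period 4: 3137 + 3341 + 6183 + 6519 + 23861 = 43041

43041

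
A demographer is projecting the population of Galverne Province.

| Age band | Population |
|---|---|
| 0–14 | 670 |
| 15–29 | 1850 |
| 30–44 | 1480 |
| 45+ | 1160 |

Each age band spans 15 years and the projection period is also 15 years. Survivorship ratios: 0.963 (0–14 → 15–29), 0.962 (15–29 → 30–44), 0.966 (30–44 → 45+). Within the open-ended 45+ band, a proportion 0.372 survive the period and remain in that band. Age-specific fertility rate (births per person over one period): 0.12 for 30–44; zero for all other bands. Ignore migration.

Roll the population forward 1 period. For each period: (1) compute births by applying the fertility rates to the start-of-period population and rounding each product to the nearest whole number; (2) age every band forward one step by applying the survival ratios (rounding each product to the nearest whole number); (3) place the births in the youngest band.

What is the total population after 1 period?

Let band 1 be 0–14 through band 4 = 45+.
Period 1.
Births: 1480 × 0.12 = 178
Band 2: 670 × 0.963 = 645
Band 3: 1850 × 0.962 = 1780
Band 4: 1480 × 0.966 + 1160 × 0.372 = 1430 + 432 = 1862
Giving 178 / 645 / 1780 / 1862.
Total after period 1: 178 + 645 + 1780 + 1862 = 4465

4465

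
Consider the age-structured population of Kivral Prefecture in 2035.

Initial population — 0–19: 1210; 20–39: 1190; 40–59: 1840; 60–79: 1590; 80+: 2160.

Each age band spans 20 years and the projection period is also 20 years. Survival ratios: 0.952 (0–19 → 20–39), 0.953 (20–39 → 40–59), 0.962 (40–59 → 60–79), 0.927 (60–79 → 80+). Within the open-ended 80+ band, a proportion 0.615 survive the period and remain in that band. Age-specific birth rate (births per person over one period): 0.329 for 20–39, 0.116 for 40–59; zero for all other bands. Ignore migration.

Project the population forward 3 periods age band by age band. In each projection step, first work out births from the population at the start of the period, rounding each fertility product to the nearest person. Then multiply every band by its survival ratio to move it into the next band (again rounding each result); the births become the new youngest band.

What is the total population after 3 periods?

(Bands numbered youngest = 1 to oldest = 5.)
[period 1]
Births: 1190 × 0.329 = 392 ; 1840 × 0.116 = 213 → 605
Band 2: 1210 × 0.952 = 1152
Band 3: 1190 × 0.953 = 1134
Band 4: 1840 × 0.962 = 1770
Band 5: 1590 × 0.927 + 2160 × 0.615 = 1474 + 1328 = 2802
→ [605, 1152, 1134, 1770, 2802]
[period 2]
Births: 1152 × 0.329 = 379 ; 1134 × 0.116 = 132 → 511
Band 2: 605 × 0.952 = 576
Band 3: 1152 × 0.953 = 1098
Band 4: 1134 × 0.962 = 1091
Band 5: 1770 × 0.927 + 2802 × 0.615 = 1641 + 1723 = 3364
→ [511, 576, 1098, 1091, 3364]
[period 3]
Births: 576 × 0.329 = 190 ; 1098 × 0.116 = 127 → 317
Band 2: 511 × 0.952 = 486
Band 3: 576 × 0.953 = 549
Band 4: 1098 × 0.962 = 1056
Band 5: 1091 × 0.927 + 3364 × 0.615 = 1011 + 2069 = 3080
→ [317, 486, 549, 1056, 3080]
Total after period 3: 317 + 486 + 549 + 1056 + 3080 = 5488

5488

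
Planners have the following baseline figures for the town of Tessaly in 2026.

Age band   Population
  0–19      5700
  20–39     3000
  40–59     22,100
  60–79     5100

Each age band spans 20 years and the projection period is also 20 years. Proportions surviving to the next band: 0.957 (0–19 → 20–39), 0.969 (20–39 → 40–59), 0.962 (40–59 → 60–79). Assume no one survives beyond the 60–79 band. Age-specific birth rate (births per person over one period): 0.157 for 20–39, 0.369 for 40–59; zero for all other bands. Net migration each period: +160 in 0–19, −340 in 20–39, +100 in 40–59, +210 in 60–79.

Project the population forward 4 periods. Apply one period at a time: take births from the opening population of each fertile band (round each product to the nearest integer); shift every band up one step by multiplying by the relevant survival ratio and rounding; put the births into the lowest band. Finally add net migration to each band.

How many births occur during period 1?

[period 1]
Births: 3000 × 0.157 = 471  |  22100 × 0.369 = 8155 — total 8626
20–39: 5700 × 0.957 = 5455
40–59: 3000 × 0.969 = 2907
60–79: 22100 × 0.962 = 21260
Net migration: 0–19 + 160 → 8786; 20–39 − 340 → 5115; 40–59 + 100 → 3007; 60–79 + 210 → 21470
→ [8786, 5115, 3007, 21470]

8626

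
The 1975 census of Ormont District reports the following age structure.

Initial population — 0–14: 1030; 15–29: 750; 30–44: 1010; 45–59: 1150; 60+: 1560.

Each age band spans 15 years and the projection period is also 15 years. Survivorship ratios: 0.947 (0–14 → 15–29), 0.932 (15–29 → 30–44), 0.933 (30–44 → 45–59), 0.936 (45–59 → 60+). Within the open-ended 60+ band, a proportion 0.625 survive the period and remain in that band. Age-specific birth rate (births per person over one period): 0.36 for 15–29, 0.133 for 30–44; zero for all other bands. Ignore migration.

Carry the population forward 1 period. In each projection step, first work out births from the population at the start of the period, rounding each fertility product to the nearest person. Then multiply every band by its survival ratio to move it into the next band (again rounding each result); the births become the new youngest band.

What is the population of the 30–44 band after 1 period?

699

— Period 1 —
Births: 750 × 0.36 = 270, 1010 × 0.133 = 134 → total 404
15–29: 1030 × 0.947 = 975
30–44: 750 × 0.932 = 699
45–59: 1010 × 0.933 = 942
60+: 1150 × 0.936 + 1560 × 0.625 = 1076 + 975 = 2051
→ [404, 975, 699, 942, 2051]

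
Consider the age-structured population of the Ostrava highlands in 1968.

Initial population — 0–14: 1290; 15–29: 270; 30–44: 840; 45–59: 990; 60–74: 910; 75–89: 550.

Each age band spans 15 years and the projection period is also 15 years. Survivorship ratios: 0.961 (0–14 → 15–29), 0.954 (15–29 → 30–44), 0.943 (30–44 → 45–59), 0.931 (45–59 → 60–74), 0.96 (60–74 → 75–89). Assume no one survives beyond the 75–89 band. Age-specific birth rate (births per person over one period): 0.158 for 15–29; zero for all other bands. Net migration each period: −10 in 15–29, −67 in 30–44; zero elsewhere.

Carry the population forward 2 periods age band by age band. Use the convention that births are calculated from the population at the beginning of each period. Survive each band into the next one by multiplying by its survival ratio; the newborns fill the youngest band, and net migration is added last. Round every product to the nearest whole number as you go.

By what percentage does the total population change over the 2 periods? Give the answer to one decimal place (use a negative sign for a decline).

-35.4

After projecting period 1:
Births: 270 × 0.158 = 43
15–29: 1290 × 0.961 = 1240
30–44: 270 × 0.954 = 258
45–59: 840 × 0.943 = 792
60–74: 990 × 0.931 = 922
75–89: 910 × 0.96 = 874
Net migration: 15–29 − 10 → 1230; 30–44 − 67 → 191
Giving 43 / 1230 / 191 / 792 / 922 / 874.
After projecting period 2:
Births: 1230 × 0.158 = 194
15–29: 43 × 0.961 = 41
30–44: 1230 × 0.954 = 1173
45–59: 191 × 0.943 = 180
60–74: 792 × 0.931 = 737
75–89: 922 × 0.96 = 885
Net migration: 15–29 − 10 → 31; 30–44 − 67 → 1106
Giving 194 / 31 / 1106 / 180 / 737 / 885.
Total: 4850 → 3133; change = -1717; percentage change = -35.4%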